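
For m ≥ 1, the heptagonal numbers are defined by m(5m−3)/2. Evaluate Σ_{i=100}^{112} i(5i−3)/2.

363558

Σ i(5i−3)/2 = (5Σi² − 3Σi) / 2 over i = 100..112.
Σi = 6328 − 4950 = 1378 and Σi² = 474600 − 328350 = 146250.
(5·146250 − 3·1378) / 2 = 727116/2 = 363558.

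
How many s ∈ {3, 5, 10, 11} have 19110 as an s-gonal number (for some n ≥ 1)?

s = 3: P(3, 195) = 19110. ✓
s = 5: P(5, 113) = 19097 and P(5, 114) = 19437; 19110 is not s-gonal.
s = 10: P(10, 69) = 18837 and P(10, 70) = 19390; 19110 is not s-gonal.
s = 11: P(11, 65) = 18785 and P(11, 66) = 19371; 19110 is not s-gonal.
Hits: s ∈ {3} → 1.

1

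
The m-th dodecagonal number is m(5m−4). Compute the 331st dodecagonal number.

546481

The 331st dodecagonal number is n(5n−4) with n = 331.
331·(5·331 − 4) = 331·1651 = 546481.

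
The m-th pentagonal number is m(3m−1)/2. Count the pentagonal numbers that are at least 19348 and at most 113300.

The n-th pentagonal number is n(3n−1)/2.
Smallest index with value ≥ 19348: n = 114 (giving 19437).
Largest index with value ≤ 113300: n = 275 (giving 113300).
Indices 114 through 275: 162 terms.

162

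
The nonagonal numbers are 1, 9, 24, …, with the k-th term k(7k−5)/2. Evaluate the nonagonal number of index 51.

8976

The 51st nonagonal number is n(7n−5)/2 with n = 51.
51·(7·51 − 5)/2 = 51·352/2 = 51·176 = 8976.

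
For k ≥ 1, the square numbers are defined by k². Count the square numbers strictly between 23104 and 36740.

The n-th square number is n².
Smallest index with value > 23104: n = 153 (giving 23409).
Largest index with value < 36740: n = 191 (giving 36481).
Indices 153 through 191: 39 terms.

39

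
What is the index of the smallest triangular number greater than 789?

Solve n(n+1)/2 > 789 for integer n.
The largest n with value ≤ 789 is 39 (since 780 ≤ 789 < 820), so the first above is n = 40, value 820.

40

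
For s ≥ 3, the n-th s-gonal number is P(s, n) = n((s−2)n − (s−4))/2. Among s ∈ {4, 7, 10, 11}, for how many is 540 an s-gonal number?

2

s = 4: P(4, 23) = 529 and P(4, 24) = 576; 540 is not s-gonal.
s = 7: P(7, 15) = 540. ✓
s = 10: P(10, 12) = 540. ✓
s = 11: P(11, 11) = 506 and P(11, 12) = 606; 540 is not s-gonal.
Hits: s ∈ {7, 10} → 2.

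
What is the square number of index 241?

58081

The 241st square number is n² with n = 241.
241² = 58081.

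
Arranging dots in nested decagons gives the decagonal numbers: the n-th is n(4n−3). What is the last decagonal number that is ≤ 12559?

12376

Solve n(4n−3) ≤ 12559 for integer n.
n = 56 gives 12376 ≤ 12559, while n = 57 gives 12825 > 12559; so the answer is 12376.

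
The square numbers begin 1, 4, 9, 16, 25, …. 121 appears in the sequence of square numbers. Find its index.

11

We need n² = 121, so n = √121 = 11.
Check: 11² = 121. ✓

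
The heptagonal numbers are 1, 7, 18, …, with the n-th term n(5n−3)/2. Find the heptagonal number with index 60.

8910

The 60th heptagonal number is n(5n−3)/2 with n = 60.
60·(5·60 − 3)/2 = 60·297/2 = 8910.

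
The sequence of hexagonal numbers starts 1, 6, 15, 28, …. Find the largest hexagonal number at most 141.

120

Solve n(2n−1) ≤ 141 for integer n.
n = 8 gives 120 ≤ 141, while n = 9 gives 153 > 141; so the answer is 120.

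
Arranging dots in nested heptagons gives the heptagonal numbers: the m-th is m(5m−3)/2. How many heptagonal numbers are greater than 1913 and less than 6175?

The n-th heptagonal number is n(5n−3)/2.
Smallest index with value > 1913: n = 28 (giving 1918).
Largest index with value < 6175: n = 49 (giving 5929).
Indices 28 through 49: 22 terms.

22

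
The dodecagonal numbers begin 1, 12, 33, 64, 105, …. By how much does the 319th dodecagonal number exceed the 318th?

Consecutive dodecagonal numbers differ by 10n − 9: here 10·319 − 9 = 3181.

3181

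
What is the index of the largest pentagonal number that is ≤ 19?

3

Solve n(3n−1)/2 ≤ 19 for integer n.
n = 3 gives 12 ≤ 19, while n = 4 gives 22 > 19; so the answer is index 3.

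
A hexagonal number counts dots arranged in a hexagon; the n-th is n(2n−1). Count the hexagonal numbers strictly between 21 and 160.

The n-th hexagonal number is n(2n−1).
Smallest index with value > 21: n = 4 (giving 28).
Largest index with value < 160: n = 9 (giving 153).
Indices 4 through 9: 6 terms.

6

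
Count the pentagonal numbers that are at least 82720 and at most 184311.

The n-th pentagonal number is n(3n−1)/2.
Smallest index with value ≥ 82720: n = 235 (giving 82720).
Largest index with value ≤ 184311: n = 350 (giving 183575).
Indices 235 through 350: 116 terms.

116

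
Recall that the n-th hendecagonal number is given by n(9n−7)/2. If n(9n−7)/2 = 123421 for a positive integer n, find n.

Set n(9n−7)/2 = 123421, giving 9n² − 7n − 246842 = 0.
The discriminant is 49 + 72·123421 = 8886361, and √8886361 = 2981.
So n = (7 + 2981) / 18 = 2988/18 = 166.
Check: 166·(9·166 − 7)/2 = 123421. ✓

166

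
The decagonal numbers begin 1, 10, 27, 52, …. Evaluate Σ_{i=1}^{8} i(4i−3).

Σ i(4i−3) = 4Σi² − 3Σi over i = 1..8.
Σi = 36 and Σi² = 204.
4·204 − 3·36 = 708.

708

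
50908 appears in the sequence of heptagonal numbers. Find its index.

143

Set n(5n−3)/2 = 50908, giving 5n² − 3n − 101816 = 0.
The discriminant is 9 + 40·50908 = 2036329, and √2036329 = 1427.
So n = (3 + 1427) / 10 = 1430/10 = 143.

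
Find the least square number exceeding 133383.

Solve n² > 133383 for integer n.
The largest n with value ≤ 133383 is 365 (since 133225 ≤ 133383 < 133956), so the first above is n = 366, value 133956.

133956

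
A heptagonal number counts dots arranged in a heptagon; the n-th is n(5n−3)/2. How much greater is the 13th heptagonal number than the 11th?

117

13·(5·13 − 3)/2 = 403 and 11·(5·11 − 3)/2 = 286.
Difference: 403 − 286 = 117.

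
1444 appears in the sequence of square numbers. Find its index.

38

We need n² = 1444, so n = √1444 = 38.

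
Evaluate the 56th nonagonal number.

10836

The 56th nonagonal number is n(7n−5)/2 with n = 56.
56·(7·56 − 5)/2 = 56·387/2 = 10836.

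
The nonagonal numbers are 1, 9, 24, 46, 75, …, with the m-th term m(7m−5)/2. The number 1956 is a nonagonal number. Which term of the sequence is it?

24

Set n(7n−5)/2 = 1956, giving 7n² − 5n − 3912 = 0.
So n = (5 + 331) / 14 = 336/14 = 24.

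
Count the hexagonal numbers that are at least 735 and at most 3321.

22

The n-th hexagonal number is n(2n−1).
Smallest index with value ≥ 735: n = 20 (giving 780).
Largest index with value ≤ 3321: n = 41 (giving 3321).
Indices 20 through 41: 22 terms.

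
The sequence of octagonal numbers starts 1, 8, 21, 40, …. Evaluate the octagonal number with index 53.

8321

The 53rd octagonal number is n(3n−2) with n = 53.
53·(3·53 − 2) = 53·157 = 8321.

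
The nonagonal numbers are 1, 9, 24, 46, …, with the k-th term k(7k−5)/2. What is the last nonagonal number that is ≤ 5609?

Solve n(7n−5)/2 ≤ 5609 for integer n.
n = 40 gives 5500 ≤ 5609, while n = 41 gives 5781 > 5609; so the answer is 5500.

5500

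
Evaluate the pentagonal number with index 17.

425

The 17th pentagonal number is n(3n−1)/2 with n = 17.
17·(3·17 − 1)/2 = 17·50/2 = 17·25 = 425.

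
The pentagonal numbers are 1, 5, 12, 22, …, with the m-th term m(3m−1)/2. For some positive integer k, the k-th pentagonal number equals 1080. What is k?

27

Set n(3n−1)/2 = 1080, giving 3n² − n − 2160 = 0.
The discriminant is 1 + 24·1080 = 25921, and √25921 = 161.
So n = (1 + 161) / 6 = 162/6 = 27.
Check: 27·(3·27 − 1)/2 = 1080. ✓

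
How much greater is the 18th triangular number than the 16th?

35

18·19/2 = 171 and 16·17/2 = 136.
Difference: 171 − 136 = 35.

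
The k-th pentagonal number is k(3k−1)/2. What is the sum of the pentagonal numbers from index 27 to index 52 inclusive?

62530

Σ i(3i−1)/2 = (3Σi² − Σi) / 2 over i = 27..52.
Σi = 1378 − 351 = 1027 and Σi² = 48230 − 6201 = 42029.
(3·42029 − 1·1027) / 2 = 125060/2 = 62530.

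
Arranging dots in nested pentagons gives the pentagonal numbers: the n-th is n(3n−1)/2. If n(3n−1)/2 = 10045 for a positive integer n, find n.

82

Set n(3n−1)/2 = 10045, giving 3n² − n − 20090 = 0.
The discriminant is 1 + 24·10045 = 241081, and √241081 = 491.
So n = (1 + 491) / 6 = 492/6 = 82.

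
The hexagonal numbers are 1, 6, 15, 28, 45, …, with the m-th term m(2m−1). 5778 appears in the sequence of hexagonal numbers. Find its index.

54

Set n(2n−1) = 5778, giving 2n² − n − 5778 = 0.
The discriminant is 1 + 8·5778 = 46225, and √46225 = 215.
So n = (1 + 215) / 4 = 216/4 = 54.
Check: 54·(2·54 − 1) = 5778. ✓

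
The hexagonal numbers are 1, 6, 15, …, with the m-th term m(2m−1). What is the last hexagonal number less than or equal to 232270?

Solve n(2n−1) ≤ 232270 for integer n.
n = 341 gives 232221 ≤ 232270, while n = 342 gives 233586 > 232270; so the answer is 232221.

232221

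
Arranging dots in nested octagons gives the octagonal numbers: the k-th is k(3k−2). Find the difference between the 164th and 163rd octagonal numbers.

979

Consecutive octagonal numbers differ by 6n − 5: here 6·164 − 5 = 979.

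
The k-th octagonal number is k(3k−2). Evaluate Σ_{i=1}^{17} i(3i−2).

Σ i(3i−2) = 3Σi² − 2Σi over i = 1..17.
Σi = 153 and Σi² = 1785.
3·1785 − 2·153 = 5049.

5049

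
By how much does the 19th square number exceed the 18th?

37

n² − (n−1)² = 2n − 1, so 19² − 18² = 2·19 − 1 = 37.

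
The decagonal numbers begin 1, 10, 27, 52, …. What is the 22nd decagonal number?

1870

The 22nd decagonal number is n(4n−3) with n = 22.
22·(4·22 − 3) = 22·85 = 1870.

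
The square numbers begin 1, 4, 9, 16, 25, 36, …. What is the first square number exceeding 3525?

Solve n² > 3525 for integer n.
The largest n with value ≤ 3525 is 59 (since 3481 ≤ 3525 < 3600), so the first above is n = 60, value 3600.

3600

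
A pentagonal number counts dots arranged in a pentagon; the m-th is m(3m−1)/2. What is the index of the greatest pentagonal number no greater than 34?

4

Solve n(3n−1)/2 ≤ 34 for integer n.
n = 4 gives 22 ≤ 34, while n = 5 gives 35 > 34; so the answer is index 4.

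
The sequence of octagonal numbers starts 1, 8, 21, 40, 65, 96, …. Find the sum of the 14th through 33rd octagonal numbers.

Σ i(3i−2) = 3Σi² − 2Σi over i = 14..33.
Σi = 561 − 91 = 470 and Σi² = 12529 − 819 = 11710.
3·11710 − 2·470 = 34190.

34190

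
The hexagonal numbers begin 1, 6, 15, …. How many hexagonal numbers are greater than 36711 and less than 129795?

119

The n-th hexagonal number is n(2n−1).
Smallest index with value > 36711: n = 136 (giving 36856).
Largest index with value < 129795: n = 254 (giving 128778).
Indices 136 through 254: 119 terms.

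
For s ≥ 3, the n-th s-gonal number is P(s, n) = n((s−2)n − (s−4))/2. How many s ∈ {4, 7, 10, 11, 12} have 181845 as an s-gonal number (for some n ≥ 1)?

1

s = 4: P(4, 426) = 181476 and P(4, 427) = 182329; 181845 is not s-gonal.
s = 7: P(7, 270) = 181845. ✓
s = 10: P(10, 213) = 180837 and P(10, 214) = 182542; 181845 is not s-gonal.
s = 11: P(11, 201) = 181101 and P(11, 202) = 182911; 181845 is not s-gonal.
s = 12: P(12, 191) = 181641 and P(12, 192) = 183552; 181845 is not s-gonal.
Hits: s ∈ {7} → 1.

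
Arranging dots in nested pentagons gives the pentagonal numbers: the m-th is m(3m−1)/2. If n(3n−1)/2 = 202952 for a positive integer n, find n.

Set n(3n−1)/2 = 202952, giving 3n² − n − 405904 = 0.
So n = (1 + 2207) / 6 = 2208/6 = 368.

368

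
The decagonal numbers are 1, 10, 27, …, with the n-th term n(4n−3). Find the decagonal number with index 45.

7965

45·(4·45 − 3) = 45·177 = 7965.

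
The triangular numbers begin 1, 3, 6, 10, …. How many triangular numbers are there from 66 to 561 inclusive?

23

The n-th triangular number is n(n+1)/2.
Smallest index with value ≥ 66: n = 11 (giving 66).
Largest index with value ≤ 561: n = 33 (giving 561).
Indices 11 through 33: 23 terms.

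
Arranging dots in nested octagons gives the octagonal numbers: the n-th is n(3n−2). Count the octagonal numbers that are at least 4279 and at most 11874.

The n-th octagonal number is n(3n−2).
Smallest index with value ≥ 4279: n = 39 (giving 4485).
Largest index with value ≤ 11874: n = 63 (giving 11781).
Indices 39 through 63: 25 terms.

25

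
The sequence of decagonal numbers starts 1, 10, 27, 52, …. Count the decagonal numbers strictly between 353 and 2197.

14

The n-th decagonal number is n(4n−3).
Smallest index with value > 353: n = 10 (giving 370).
Largest index with value < 2197: n = 23 (giving 2047).
Indices 10 through 23: 14 terms.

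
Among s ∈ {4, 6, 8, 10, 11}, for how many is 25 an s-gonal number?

s = 4: P(4, 5) = 25. ✓
s = 6: P(6, 3) = 15 and P(6, 4) = 28; 25 is not s-gonal.
s = 8: P(8, 3) = 21 and P(8, 4) = 40; 25 is not s-gonal.
s = 10: P(10, 2) = 10 and P(10, 3) = 27; 25 is not s-gonal.
s = 11: P(11, 2) = 11 and P(11, 3) = 30; 25 is not s-gonal.
Hits: s ∈ {4} → 1.

1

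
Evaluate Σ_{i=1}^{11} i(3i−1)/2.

726

Σ i(3i−1)/2 = (3Σi² − Σi) / 2 over i = 1..11.
Σi = 66 and Σi² = 506.
(3·506 − 1·66) / 2 = 1452/2 = 726.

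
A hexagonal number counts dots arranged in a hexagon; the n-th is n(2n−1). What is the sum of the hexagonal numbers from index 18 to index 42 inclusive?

Σ i(2i−1) = 2Σi² − Σi over i = 18..42.
Σi = 903 − 153 = 750 and Σi² = 25585 − 1785 = 23800.
2·23800 − 1·750 = 46850.

46850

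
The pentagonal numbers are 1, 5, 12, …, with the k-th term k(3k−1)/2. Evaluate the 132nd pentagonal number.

26070

The 132nd pentagonal number is n(3n−1)/2 with n = 132.
132·(3·132 − 1)/2 = 132·395/2 = 26070.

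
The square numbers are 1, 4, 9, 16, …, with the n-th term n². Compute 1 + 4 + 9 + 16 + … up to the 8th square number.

204

Σ_{i=1}^{8} i² = 8·9·17/6 = 204.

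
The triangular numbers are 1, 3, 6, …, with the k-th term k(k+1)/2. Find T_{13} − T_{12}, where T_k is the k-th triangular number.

Consecutive triangular numbers differ by n: T_{13} − T_{12} = 13.

13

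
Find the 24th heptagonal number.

The 24th heptagonal number is n(5n−3)/2 with n = 24.
24·(5·24 − 3)/2 = 24·117/2 = 1404.

1404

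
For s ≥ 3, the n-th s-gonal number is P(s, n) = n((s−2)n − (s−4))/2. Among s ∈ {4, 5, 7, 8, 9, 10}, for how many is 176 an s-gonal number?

s = 4: P(4, 13) = 169 and P(4, 14) = 196; 176 is not s-gonal.
s = 5: P(5, 11) = 176. ✓
s = 7: P(7, 8) = 148 and P(7, 9) = 189; 176 is not s-gonal.
s = 8: P(8, 8) = 176. ✓
s = 9: P(9, 7) = 154 and P(9, 8) = 204; 176 is not s-gonal.
s = 10: P(10, 7) = 175 and P(10, 8) = 232; 176 is not s-gonal.
Hits: s ∈ {5, 8} → 2.

2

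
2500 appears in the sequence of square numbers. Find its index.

50

We need n² = 2500, so n = √2500 = 50.
Check: 50² = 2500. ✓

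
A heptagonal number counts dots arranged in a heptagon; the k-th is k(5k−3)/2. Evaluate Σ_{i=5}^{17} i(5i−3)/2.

Σ i(5i−3)/2 = (5Σi² − 3Σi) / 2 over i = 5..17.
Σi = 153 − 10 = 143 and Σi² = 1785 − 30 = 1755.
(5·1755 − 3·143) / 2 = 8346/2 = 4173.

4173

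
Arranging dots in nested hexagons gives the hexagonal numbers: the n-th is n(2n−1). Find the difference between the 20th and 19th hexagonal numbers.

Consecutive hexagonal numbers differ by 4n − 3: here 4·20 − 3 = 77.

77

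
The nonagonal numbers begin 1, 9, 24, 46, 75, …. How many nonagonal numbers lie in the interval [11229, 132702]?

The n-th nonagonal number is n(7n−5)/2.
Smallest index with value ≥ 11229: n = 57 (giving 11229).
Largest index with value ≤ 132702: n = 195 (giving 132600).
Indices 57 through 195: 139 terms.

139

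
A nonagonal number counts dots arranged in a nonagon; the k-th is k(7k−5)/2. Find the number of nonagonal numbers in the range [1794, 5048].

16

The n-th nonagonal number is n(7n−5)/2.
Smallest index with value ≥ 1794: n = 23 (giving 1794).
Largest index with value ≤ 5048: n = 38 (giving 4959).
Indices 23 through 38: 16 terms.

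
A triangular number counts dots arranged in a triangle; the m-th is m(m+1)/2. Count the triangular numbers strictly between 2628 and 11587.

The n-th triangular number is n(n+1)/2.
Smallest index with value > 2628: n = 73 (giving 2701).
Largest index with value < 11587: n = 151 (giving 11476).
Indices 73 through 151: 79 terms.

79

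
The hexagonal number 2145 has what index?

33

Set n(2n−1) = 2145, giving 2n² − n − 2145 = 0.
The discriminant is 1 + 8·2145 = 17161, and √17161 = 131.
So n = (1 + 131) / 4 = 132/4 = 33.
Check: 33·(2·33 − 1) = 2145. ✓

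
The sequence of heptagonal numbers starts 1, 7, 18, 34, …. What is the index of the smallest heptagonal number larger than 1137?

Solve n(5n−3)/2 > 1137 for integer n.
The largest n with value ≤ 1137 is 21 (since 1071 ≤ 1137 < 1177), so the first above is n = 22, value 1177.

22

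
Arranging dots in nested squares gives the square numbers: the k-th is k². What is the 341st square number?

341² = 116281.

116281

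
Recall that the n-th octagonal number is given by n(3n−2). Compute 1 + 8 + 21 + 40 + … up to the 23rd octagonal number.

Σ i(3i−2) = 3Σi² − 2Σi over i = 1..23.
Σi = 276 and Σi² = 4324.
3·4324 − 2·276 = 12420.

12420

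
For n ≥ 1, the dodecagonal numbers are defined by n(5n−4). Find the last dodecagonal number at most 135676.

135465

Solve n(5n−4) ≤ 135676 for integer n.
n = 165 gives 135465 ≤ 135676, while n = 166 gives 137116 > 135676; so the answer is 135465.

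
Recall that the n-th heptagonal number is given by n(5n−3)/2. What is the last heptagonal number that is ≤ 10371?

10144

Solve n(5n−3)/2 ≤ 10371 for integer n.
n = 64 gives 10144 ≤ 10371, while n = 65 gives 10465 > 10371; so the answer is 10144.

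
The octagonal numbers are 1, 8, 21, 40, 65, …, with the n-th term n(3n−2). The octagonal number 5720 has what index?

Set n(3n−2) = 5720, giving 3n² − 2n − 5720 = 0.
So n = (2 + 262) / 6 = 264/6 = 44.

44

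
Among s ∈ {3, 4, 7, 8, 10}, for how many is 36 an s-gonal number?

2

s = 3: P(3, 8) = 36. ✓
s = 4: P(4, 6) = 36. ✓
s = 7: P(7, 4) = 34 and P(7, 5) = 55; 36 is not s-gonal.
s = 8: P(8, 3) = 21 and P(8, 4) = 40; 36 is not s-gonal.
s = 10: P(10, 3) = 27 and P(10, 4) = 52; 36 is not s-gonal.
Hits: s ∈ {3, 4} → 2.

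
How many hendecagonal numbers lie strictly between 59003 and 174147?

The n-th hendecagonal number is n(9n−7)/2.
Smallest index with value > 59003: n = 115 (giving 59110).
Largest index with value < 174147: n = 197 (giving 173951).
Indices 115 through 197: 83 terms.

83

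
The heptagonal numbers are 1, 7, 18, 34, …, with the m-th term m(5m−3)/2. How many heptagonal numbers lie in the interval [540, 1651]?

12

The n-th heptagonal number is n(5n−3)/2.
Smallest index with value ≥ 540: n = 15 (giving 540).
Largest index with value ≤ 1651: n = 26 (giving 1651).
Indices 15 through 26: 12 terms.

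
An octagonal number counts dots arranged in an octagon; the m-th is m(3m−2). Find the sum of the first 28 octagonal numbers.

22330

Σ i(3i−2) = 3Σi² − 2Σi over i = 1..28.
Σi = 406 and Σi² = 7714.
3·7714 − 2·406 = 22330.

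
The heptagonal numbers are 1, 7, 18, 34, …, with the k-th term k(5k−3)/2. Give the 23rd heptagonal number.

1288

The 23rd heptagonal number is n(5n−3)/2 with n = 23.
23·(5·23 − 3)/2 = 23·112/2 = 23·56 = 1288.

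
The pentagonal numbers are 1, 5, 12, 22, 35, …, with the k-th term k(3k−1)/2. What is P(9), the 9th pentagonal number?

The 9th pentagonal number is n(3n−1)/2 with n = 9.
9·(3·9 − 1)/2 = 9·26/2 = 9·13 = 117.

117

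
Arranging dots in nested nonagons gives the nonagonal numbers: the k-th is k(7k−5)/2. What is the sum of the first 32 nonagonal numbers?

Σ i(7i−5)/2 = (7Σi² − 5Σi) / 2 over i = 1..32.
Σi = 528 and Σi² = 11440.
(7·11440 − 5·528) / 2 = 77440/2 = 38720.

38720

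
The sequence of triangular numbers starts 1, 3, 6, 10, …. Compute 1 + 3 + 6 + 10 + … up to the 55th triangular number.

29260

Σ i(i+1)/2 = (Σi² + Σi) / 2 over i = 1..55.
Σi = 1540 and Σi² = 56980.
(1·56980 + 1·1540) / 2 = 58520/2 = 29260.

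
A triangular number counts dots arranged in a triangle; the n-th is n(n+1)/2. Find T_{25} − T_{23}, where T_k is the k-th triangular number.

49

25·26/2 = 325 and 23·24/2 = 276.
Difference: 325 − 276 = 49.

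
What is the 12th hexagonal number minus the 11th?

45

Consecutive hexagonal numbers differ by 4n − 3: here 4·12 − 3 = 45.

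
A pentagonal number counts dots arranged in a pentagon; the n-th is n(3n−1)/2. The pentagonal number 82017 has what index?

234

Set n(3n−1)/2 = 82017, giving 3n² − n − 164034 = 0.
So n = (1 + 1403) / 6 = 1404/6 = 234.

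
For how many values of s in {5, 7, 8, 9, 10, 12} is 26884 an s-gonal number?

2

s = 5: P(5, 134) = 26867 and P(5, 135) = 27270; 26884 is not s-gonal.
s = 7: P(7, 104) = 26884. ✓
s = 8: P(8, 94) = 26320 and P(8, 95) = 26885; 26884 is not s-gonal.
s = 9: P(9, 88) = 26884. ✓
s = 10: P(10, 82) = 26650 and P(10, 83) = 27307; 26884 is not s-gonal.
s = 12: P(12, 73) = 26353 and P(12, 74) = 27084; 26884 is not s-gonal.
Hits: s ∈ {7, 9} → 2.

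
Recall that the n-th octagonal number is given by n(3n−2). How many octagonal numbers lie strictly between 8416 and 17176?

The n-th octagonal number is n(3n−2).
Smallest index with value > 8416: n = 54 (giving 8640).
Largest index with value < 17176: n = 75 (giving 16725).
Indices 54 through 75: 22 terms.

22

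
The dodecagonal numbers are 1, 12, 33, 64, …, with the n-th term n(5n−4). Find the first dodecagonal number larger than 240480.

241120

Solve n(5n−4) > 240480 for integer n.
The largest n with value ≤ 240480 is 219 (since 238929 ≤ 240480 < 241120), so the first above is n = 220, value 241120.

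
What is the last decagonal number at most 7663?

Solve n(4n−3) ≤ 7663 for integer n.
n = 44 gives 7612 ≤ 7663, while n = 45 gives 7965 > 7663; so the answer is 7612.

7612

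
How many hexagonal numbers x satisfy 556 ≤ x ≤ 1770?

The n-th hexagonal number is n(2n−1).
Smallest index with value ≥ 556: n = 17 (giving 561).
Largest index with value ≤ 1770: n = 30 (giving 1770).
Indices 17 through 30: 14 terms.

14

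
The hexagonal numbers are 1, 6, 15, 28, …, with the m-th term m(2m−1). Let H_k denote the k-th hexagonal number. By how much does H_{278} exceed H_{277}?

1109

Consecutive hexagonal numbers differ by 4n − 3: here 4·278 − 3 = 1109.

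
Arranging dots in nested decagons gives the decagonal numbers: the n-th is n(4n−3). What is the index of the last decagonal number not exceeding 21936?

Solve n(4n−3) ≤ 21936 for integer n.
n = 74 gives 21682 ≤ 21936, while n = 75 gives 22275 > 21936; so the answer is index 74.

74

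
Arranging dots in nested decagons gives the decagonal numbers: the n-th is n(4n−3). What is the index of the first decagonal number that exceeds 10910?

Solve n(4n−3) > 10910 for integer n.
The largest n with value ≤ 10910 is 52 (since 10660 ≤ 10910 < 11077), so the first above is n = 53, value 11077.

53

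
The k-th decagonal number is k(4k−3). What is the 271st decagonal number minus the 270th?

Consecutive decagonal numbers differ by 8n − 7: here 8·271 − 7 = 2161.

2161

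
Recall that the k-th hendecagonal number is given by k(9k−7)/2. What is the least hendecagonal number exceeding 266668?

267058

Solve n(9n−7)/2 > 266668 for integer n.
The largest n with value ≤ 266668 is 243 (since 264870 ≤ 266668 < 267058), so the first above is n = 244, value 267058.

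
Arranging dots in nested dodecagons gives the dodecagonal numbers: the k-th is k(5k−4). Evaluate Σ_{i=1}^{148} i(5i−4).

5413766

Σ i(5i−4) = 5Σi² − 4Σi over i = 1..148.
Σi = 11026 and Σi² = 1091574.
5·1091574 − 4·11026 = 5413766.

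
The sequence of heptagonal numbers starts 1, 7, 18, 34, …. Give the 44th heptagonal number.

4774

The 44th heptagonal number is n(5n−3)/2 with n = 44.
44·(5·44 − 3)/2 = 44·217/2 = 4774.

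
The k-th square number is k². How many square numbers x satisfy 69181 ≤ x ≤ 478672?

428

The n-th square number is n².
Smallest index with value ≥ 69181: n = 264 (giving 69696).
Largest index with value ≤ 478672: n = 691 (giving 477481).
Indices 264 through 691: 428 terms.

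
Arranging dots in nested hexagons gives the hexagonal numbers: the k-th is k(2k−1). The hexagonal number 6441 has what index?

57

Set n(2n−1) = 6441, giving 2n² − n − 6441 = 0.
The discriminant is 1 + 8·6441 = 51529, and √51529 = 227.
So n = (1 + 227) / 4 = 228/4 = 57.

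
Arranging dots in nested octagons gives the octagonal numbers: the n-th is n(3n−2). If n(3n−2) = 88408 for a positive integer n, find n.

172

Set n(3n−2) = 88408, giving 3n² − 2n − 88408 = 0.
The discriminant is 4 + 12·88408 = 1060900, and √1060900 = 1030.
So n = (2 + 1030) / 6 = 1032/6 = 172.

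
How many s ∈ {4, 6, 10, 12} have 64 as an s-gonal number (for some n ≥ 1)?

2

s = 4: P(4, 8) = 64. ✓
s = 6: P(6, 5) = 45 and P(6, 6) = 66; 64 is not s-gonal.
s = 10: P(10, 4) = 52 and P(10, 5) = 85; 64 is not s-gonal.
s = 12: P(12, 4) = 64. ✓
Hits: s ∈ {4, 12} → 2.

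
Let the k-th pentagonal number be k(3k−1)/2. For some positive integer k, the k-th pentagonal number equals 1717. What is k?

34

Set n(3n−1)/2 = 1717, giving 3n² − n − 3434 = 0.
So n = (1 + 203) / 6 = 204/6 = 34.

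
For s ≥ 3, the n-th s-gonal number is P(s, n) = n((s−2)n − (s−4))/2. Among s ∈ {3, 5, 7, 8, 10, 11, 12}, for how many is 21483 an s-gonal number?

s = 3: P(3, 206) = 21321 and P(3, 207) = 21528; 21483 is not s-gonal.
s = 5: P(5, 119) = 21182 and P(5, 120) = 21540; 21483 is not s-gonal.
s = 7: P(7, 93) = 21483. ✓
s = 8: P(8, 84) = 21000 and P(8, 85) = 21505; 21483 is not s-gonal.
s = 10: P(10, 73) = 21097 and P(10, 74) = 21682; 21483 is not s-gonal.
s = 11: P(11, 69) = 21183 and P(11, 70) = 21805; 21483 is not s-gonal.
s = 12: P(12, 65) = 20865 and P(12, 66) = 21516; 21483 is not s-gonal.
Hits: s ∈ {7} → 1.

1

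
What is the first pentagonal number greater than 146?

Solve n(3n−1)/2 > 146 for integer n.
The largest n with value ≤ 146 is 10 (since 145 ≤ 146 < 176), so the first above is n = 11, value 176.

176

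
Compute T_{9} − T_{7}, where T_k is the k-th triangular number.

9·10/2 = 45 and 7·8/2 = 28.
Difference: 45 − 28 = 17.

17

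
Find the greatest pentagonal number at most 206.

176

Solve n(3n−1)/2 ≤ 206 for integer n.
n = 11 gives 176 ≤ 206, while n = 12 gives 210 > 206; so the answer is 176.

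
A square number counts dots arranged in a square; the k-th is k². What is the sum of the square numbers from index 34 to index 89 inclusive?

Σ_{i=34}^{89} i² = 238965 − 12529 = 226436.

226436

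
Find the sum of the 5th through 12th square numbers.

Σ_{i=5}^{12} i² = 650 − 30 = 620.

620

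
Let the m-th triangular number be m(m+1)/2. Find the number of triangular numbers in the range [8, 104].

10

The n-th triangular number is n(n+1)/2.
Smallest index with value ≥ 8: n = 4 (giving 10).
Largest index with value ≤ 104: n = 13 (giving 91).
Indices 4 through 13: 10 terms.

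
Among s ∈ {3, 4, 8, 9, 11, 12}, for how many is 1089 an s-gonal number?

s = 3: P(3, 46) = 1081 and P(3, 47) = 1128; 1089 is not s-gonal.
s = 4: P(4, 33) = 1089. ✓
s = 8: P(8, 19) = 1045 and P(8, 20) = 1160; 1089 is not s-gonal.
s = 9: P(9, 18) = 1089. ✓
s = 11: P(11, 15) = 960 and P(11, 16) = 1096; 1089 is not s-gonal.
s = 12: P(12, 15) = 1065 and P(12, 16) = 1216; 1089 is not s-gonal.
Hits: s ∈ {4, 9} → 2.

2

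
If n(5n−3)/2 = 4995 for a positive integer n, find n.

45

Set n(5n−3)/2 = 4995, giving 5n² − 3n − 9990 = 0.
The discriminant is 9 + 40·4995 = 199809, and √199809 = 447.
So n = (3 + 447) / 10 = 450/10 = 45.
Check: 45·(5·45 − 3)/2 = 4995. ✓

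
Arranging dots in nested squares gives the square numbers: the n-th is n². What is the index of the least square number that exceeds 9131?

Solve n² > 9131 for integer n.
The largest n with value ≤ 9131 is 95 (since 9025 ≤ 9131 < 9216), so the first above is n = 96, value 9216.

96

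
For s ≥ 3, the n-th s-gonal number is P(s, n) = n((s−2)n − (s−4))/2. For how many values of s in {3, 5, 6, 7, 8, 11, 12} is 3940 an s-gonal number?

1

s = 3: P(3, 88) = 3916 and P(3, 89) = 4005; 3940 is not s-gonal.
s = 5: P(5, 51) = 3876 and P(5, 52) = 4030; 3940 is not s-gonal.
s = 6: P(6, 44) = 3828 and P(6, 45) = 4005; 3940 is not s-gonal.
s = 7: P(7, 40) = 3940. ✓
s = 8: P(8, 36) = 3816 and P(8, 37) = 4033; 3940 is not s-gonal.
s = 11: P(11, 29) = 3683 and P(11, 30) = 3945; 3940 is not s-gonal.
s = 12: P(12, 28) = 3808 and P(12, 29) = 4089; 3940 is not s-gonal.
Hits: s ∈ {7} → 1.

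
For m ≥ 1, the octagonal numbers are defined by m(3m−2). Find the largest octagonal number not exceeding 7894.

7701

Solve n(3n−2) ≤ 7894 for integer n.
n = 51 gives 7701 ≤ 7894, while n = 52 gives 8008 > 7894; so the answer is 7701.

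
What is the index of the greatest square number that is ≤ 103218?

321

Solve n² ≤ 103218 for integer n.
n = 321 gives 103041 ≤ 103218, while n = 322 gives 103684 > 103218; so the answer is index 321.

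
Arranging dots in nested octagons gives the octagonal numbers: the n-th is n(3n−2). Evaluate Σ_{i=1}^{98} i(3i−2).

Σ i(3i−2) = 3Σi² − 2Σi over i = 1..98.
Σi = 4851 and Σi² = 318549.
3·318549 − 2·4851 = 945945.

945945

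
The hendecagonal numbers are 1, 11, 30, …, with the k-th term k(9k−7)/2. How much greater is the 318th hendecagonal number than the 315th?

318·(9·318 − 7)/2 = 453945 and 315·(9·315 − 7)/2 = 445410.
Difference: 453945 − 445410 = 8535.

8535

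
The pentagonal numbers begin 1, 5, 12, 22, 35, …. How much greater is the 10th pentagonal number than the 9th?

28

Consecutive pentagonal numbers differ by 3n − 2: here 3·10 − 2 = 28.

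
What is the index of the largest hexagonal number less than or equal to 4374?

Solve n(2n−1) ≤ 4374 for integer n.
n = 47 gives 4371 ≤ 4374, while n = 48 gives 4560 > 4374; so the answer is index 47.

47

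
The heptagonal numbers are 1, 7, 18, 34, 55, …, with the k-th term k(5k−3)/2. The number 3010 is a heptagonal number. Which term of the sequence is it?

Set n(5n−3)/2 = 3010, giving 5n² − 3n − 6020 = 0.
So n = (3 + 347) / 10 = 350/10 = 35.

35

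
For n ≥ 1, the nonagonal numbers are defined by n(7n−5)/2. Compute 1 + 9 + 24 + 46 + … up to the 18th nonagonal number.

Σ i(7i−5)/2 = (7Σi² − 5Σi) / 2 over i = 1..18.
Σi = 171 and Σi² = 2109.
(7·2109 − 5·171) / 2 = 13908/2 = 6954.

6954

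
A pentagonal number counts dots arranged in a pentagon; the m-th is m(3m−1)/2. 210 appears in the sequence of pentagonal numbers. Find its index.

Set n(3n−1)/2 = 210, giving 3n² − n − 420 = 0.
The discriminant is 1 + 24·210 = 5041, and √5041 = 71.
So n = (1 + 71) / 6 = 72/6 = 12.

12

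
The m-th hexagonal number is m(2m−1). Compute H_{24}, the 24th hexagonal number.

The 24th hexagonal number is n(2n−1) with n = 24.
24·(2·24 − 1) = 24·47 = 1128.

1128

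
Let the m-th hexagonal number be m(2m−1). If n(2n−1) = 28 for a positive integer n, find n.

Set n(2n−1) = 28, giving 2n² − n − 28 = 0.
So n = (1 + 15) / 4 = 16/4 = 4.

4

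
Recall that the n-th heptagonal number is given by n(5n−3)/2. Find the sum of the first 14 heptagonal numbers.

Σ i(5i−3)/2 = (5Σi² − 3Σi) / 2 over i = 1..14.
Σi = 105 and Σi² = 1015.
(5·1015 − 3·105) / 2 = 4760/2 = 2380.

2380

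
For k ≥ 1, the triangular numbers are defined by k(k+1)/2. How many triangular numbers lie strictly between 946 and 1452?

The n-th triangular number is n(n+1)/2.
Smallest index with value > 946: n = 44 (giving 990).
Largest index with value < 1452: n = 53 (giving 1431).
Indices 44 through 53: 10 terms.

10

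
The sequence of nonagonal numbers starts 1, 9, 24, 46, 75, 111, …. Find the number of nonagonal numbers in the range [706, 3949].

19

The n-th nonagonal number is n(7n−5)/2.
Smallest index with value ≥ 706: n = 15 (giving 750).
Largest index with value ≤ 3949: n = 33 (giving 3729).
Indices 15 through 33: 19 terms.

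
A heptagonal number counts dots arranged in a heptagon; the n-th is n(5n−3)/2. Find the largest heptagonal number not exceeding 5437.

5221

Solve n(5n−3)/2 ≤ 5437 for integer n.
n = 46 gives 5221 ≤ 5437, while n = 47 gives 5452 > 5437; so the answer is 5221.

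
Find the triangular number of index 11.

66

11·12/2 = 132/2 = 66.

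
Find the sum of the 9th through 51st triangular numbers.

23306

Σ i(i+1)/2 = (Σi² + Σi) / 2 over i = 9..51.
Σi = 1326 − 36 = 1290 and Σi² = 45526 − 204 = 45322.
(1·45322 + 1·1290) / 2 = 46612/2 = 23306.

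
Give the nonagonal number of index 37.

The 37th nonagonal number is n(7n−5)/2 with n = 37.
37·(7·37 − 5)/2 = 37·254/2 = 37·127 = 4699.

4699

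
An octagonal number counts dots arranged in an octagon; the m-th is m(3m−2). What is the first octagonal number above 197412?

197633

Solve n(3n−2) > 197412 for integer n.
The largest n with value ≤ 197412 is 256 (since 196096 ≤ 197412 < 197633), so the first above is n = 257, value 197633.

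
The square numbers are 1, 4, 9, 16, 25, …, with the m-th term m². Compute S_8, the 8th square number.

The 8th square number is n² with n = 8.
8² = 64.

64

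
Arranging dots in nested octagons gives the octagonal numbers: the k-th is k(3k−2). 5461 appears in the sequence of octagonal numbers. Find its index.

Set n(3n−2) = 5461, giving 3n² − 2n − 5461 = 0.
So n = (2 + 256) / 6 = 258/6 = 43.

43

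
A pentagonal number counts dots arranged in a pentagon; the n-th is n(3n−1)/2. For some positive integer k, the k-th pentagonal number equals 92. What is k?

8

Set n(3n−1)/2 = 92, giving 3n² − n − 184 = 0.
So n = (1 + 47) / 6 = 48/6 = 8.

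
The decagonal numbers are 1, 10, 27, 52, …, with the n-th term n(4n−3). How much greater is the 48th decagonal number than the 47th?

Consecutive decagonal numbers differ by 8n − 7: here 8·48 − 7 = 377.

377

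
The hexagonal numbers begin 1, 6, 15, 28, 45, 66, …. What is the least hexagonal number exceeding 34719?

35245

Solve n(2n−1) > 34719 for integer n.
The largest n with value ≤ 34719 is 132 (since 34716 ≤ 34719 < 35245), so the first above is n = 133, value 35245.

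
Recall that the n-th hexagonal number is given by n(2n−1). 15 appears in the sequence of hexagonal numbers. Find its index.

3

Set n(2n−1) = 15, giving 2n² − n − 15 = 0.
The discriminant is 1 + 8·15 = 121, and √121 = 11.
So n = (1 + 11) / 4 = 12/4 = 3.
Check: 3·(2·3 − 1) = 15. ✓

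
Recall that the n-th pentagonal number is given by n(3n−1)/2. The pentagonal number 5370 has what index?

Set n(3n−1)/2 = 5370, giving 3n² − n − 10740 = 0.
The discriminant is 1 + 24·5370 = 128881, and √128881 = 359.
So n = (1 + 359) / 6 = 360/6 = 60.

60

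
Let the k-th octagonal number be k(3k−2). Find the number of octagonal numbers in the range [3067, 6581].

The n-th octagonal number is n(3n−2).
Smallest index with value ≥ 3067: n = 33 (giving 3201).
Largest index with value ≤ 6581: n = 47 (giving 6533).
Indices 33 through 47: 15 terms.

15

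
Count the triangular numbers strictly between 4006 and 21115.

The n-th triangular number is n(n+1)/2.
Smallest index with value > 4006: n = 90 (giving 4095).
Largest index with value < 21115: n = 204 (giving 20910).
Indices 90 through 204: 115 terms.

115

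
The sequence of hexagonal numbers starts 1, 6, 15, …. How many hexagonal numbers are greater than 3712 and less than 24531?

The n-th hexagonal number is n(2n−1).
Smallest index with value > 3712: n = 44 (giving 3828).
Largest index with value < 24531: n = 110 (giving 24090).
Indices 44 through 110: 67 terms.

67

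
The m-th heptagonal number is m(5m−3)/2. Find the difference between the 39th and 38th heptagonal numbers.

191

Consecutive heptagonal numbers differ by 5n − 4: here 5·39 − 4 = 191.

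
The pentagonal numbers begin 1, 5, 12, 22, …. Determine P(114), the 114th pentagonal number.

The 114th pentagonal number is n(3n−1)/2 with n = 114.
114·(3·114 − 1)/2 = 114·341/2 = 19437.

19437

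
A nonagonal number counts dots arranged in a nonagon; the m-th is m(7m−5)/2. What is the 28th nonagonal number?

The 28th nonagonal number is n(7n−5)/2 with n = 28.
28·(7·28 − 5)/2 = 28·191/2 = 2674.

2674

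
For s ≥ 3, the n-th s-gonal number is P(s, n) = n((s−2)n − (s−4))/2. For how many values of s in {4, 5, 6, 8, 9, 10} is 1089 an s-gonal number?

s = 4: P(4, 33) = 1089. ✓
s = 5: P(5, 27) = 1080 and P(5, 28) = 1162; 1089 is not s-gonal.
s = 6: P(6, 23) = 1035 and P(6, 24) = 1128; 1089 is not s-gonal.
s = 8: P(8, 19) = 1045 and P(8, 20) = 1160; 1089 is not s-gonal.
s = 9: P(9, 18) = 1089. ✓
s = 10: P(10, 16) = 976 and P(10, 17) = 1105; 1089 is not s-gonal.
Hits: s ∈ {4, 9} → 2.

2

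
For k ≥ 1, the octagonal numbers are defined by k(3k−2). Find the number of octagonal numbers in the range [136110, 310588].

109

The n-th octagonal number is n(3n−2).
Smallest index with value ≥ 136110: n = 214 (giving 136960).
Largest index with value ≤ 310588: n = 322 (giving 310408).
Indices 214 through 322: 109 terms.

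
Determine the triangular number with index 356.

356·357/2 = 127092/2 = 63546.

63546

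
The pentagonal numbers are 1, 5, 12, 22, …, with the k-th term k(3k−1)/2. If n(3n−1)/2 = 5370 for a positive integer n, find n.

60

Set n(3n−1)/2 = 5370, giving 3n² − n − 10740 = 0.
So n = (1 + 359) / 6 = 360/6 = 60.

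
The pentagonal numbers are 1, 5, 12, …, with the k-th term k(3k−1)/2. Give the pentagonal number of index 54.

4347

The 54th pentagonal number is n(3n−1)/2 with n = 54.
54·(3·54 − 1)/2 = 54·161/2 = 4347.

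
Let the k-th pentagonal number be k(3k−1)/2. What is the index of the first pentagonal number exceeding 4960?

58

Solve n(3n−1)/2 > 4960 for integer n.
The largest n with value ≤ 4960 is 57 (since 4845 ≤ 4960 < 5017), so the first above is n = 58, value 5017.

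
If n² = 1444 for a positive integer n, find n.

We need n² = 1444, so n = √1444 = 38.
Check: 38² = 1444. ✓

38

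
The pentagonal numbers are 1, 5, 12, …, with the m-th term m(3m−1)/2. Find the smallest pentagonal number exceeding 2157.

2262

Solve n(3n−1)/2 > 2157 for integer n.
The largest n with value ≤ 2157 is 38 (since 2147 ≤ 2157 < 2262), so the first above is n = 39, value 2262.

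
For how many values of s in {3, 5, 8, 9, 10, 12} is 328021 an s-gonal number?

s = 3: P(3, 809) = 327645 and P(3, 810) = 328455; 328021 is not s-gonal.
s = 5: P(5, 467) = 326900 and P(5, 468) = 328302; 328021 is not s-gonal.
s = 8: P(8, 331) = 328021. ✓
s = 9: P(9, 306) = 326961 and P(9, 307) = 329104; 328021 is not s-gonal.
s = 10: P(10, 286) = 326326 and P(10, 287) = 328615; 328021 is not s-gonal.
s = 12: P(12, 256) = 326656 and P(12, 257) = 329217; 328021 is not s-gonal.
Hits: s ∈ {8} → 1.

1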